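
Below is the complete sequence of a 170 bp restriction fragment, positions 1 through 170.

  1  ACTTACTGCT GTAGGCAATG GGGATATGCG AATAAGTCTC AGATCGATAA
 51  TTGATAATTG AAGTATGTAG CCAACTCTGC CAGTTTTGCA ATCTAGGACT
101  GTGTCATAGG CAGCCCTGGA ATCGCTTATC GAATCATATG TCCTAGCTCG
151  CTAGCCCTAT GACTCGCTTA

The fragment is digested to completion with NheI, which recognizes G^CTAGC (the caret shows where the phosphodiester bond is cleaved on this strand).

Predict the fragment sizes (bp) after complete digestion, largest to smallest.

150, 20 bp

The NheI site (GCTAGC) starts at position 150.
NheI cuts after the first base of each site, so after position 150.
Linear molecule, 1 cut → 2 fragments:
  1–150 → 150 bp
  151–170 → 20 bp
Sorted largest to smallest: 150, 20 bp.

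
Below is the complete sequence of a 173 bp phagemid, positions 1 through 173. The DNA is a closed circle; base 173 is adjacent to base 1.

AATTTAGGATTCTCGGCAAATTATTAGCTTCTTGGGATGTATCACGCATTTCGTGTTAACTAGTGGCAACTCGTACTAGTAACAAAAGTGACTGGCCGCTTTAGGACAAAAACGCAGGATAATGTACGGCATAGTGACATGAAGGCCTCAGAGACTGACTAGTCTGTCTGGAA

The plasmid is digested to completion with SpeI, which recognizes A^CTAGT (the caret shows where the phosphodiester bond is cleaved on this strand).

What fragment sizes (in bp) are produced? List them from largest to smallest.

83, 74, 16 bp

SpeI sites (ACTAGT) start at positions 59, 75, 158.
SpeI cuts after the first base of each site, so after positions 59, 75, 158.
Circular molecule, 3 cuts → 3 fragments:
  60–75 → 16 bp
  76–158 → 83 bp
  159–173 then 1–59 → 15 + 59 = 74 bp
Sorted largest to smallest: 83, 74, 16 bp.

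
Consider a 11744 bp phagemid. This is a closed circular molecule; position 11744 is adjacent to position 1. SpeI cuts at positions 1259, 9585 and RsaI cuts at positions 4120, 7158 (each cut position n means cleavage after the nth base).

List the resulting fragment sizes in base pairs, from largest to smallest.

3418, 3038, 2861, 2427 bp

Combined cut positions (sorted): 1259, 4120, 7158, 9585.
Circular molecule, 4 cuts → 4 fragments:
  4120 − 1259 = 2861 bp
  7158 − 4120 = 3038 bp
  9585 − 7158 = 2427 bp
  wrap: 11744 − 9585 + 1259 = 3418 bp
Sorted largest to smallest: 3418, 3038, 2861, 2427 bp.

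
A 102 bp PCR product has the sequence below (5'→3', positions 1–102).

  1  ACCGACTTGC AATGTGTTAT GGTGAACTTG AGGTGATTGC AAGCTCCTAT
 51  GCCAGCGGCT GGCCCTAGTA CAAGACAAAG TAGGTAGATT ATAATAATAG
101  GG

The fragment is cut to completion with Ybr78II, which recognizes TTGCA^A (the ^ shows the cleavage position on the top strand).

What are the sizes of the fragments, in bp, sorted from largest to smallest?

Ybr78II sites (TTGCAA) start at positions 7, 37.
Ybr78II cuts after base 5 of each site (before the last base), so after positions 11, 41.
Linear molecule, 2 cuts → 3 fragments:
  1–11 → 11 bp
  12–41 → 30 bp
  42–102 → 61 bp
Sorted largest to smallest: 61, 30, 11 bp.

61, 30, 11 bp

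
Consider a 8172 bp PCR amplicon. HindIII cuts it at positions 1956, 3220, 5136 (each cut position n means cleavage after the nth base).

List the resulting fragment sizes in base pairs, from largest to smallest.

Linear molecule, 3 cuts → 4 fragments:
  1956 − 0 = 1956 bp
  3220 − 1956 = 1264 bp
  5136 − 3220 = 1916 bp
  8172 − 5136 = 3036 bp
Sorted largest to smallest: 3036, 1956, 1916, 1264 bp.

3036, 1956, 1916, 1264 bp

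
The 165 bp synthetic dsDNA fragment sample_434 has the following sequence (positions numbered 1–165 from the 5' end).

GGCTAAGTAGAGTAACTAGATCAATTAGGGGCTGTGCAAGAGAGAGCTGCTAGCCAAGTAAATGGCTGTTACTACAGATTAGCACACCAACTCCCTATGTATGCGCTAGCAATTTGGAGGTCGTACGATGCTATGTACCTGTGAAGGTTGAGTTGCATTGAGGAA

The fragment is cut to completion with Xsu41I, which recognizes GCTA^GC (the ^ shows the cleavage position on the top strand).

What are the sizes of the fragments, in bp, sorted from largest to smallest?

Xsu41I sites (GCTAGC) start at positions 49, 105.
Xsu41I cuts after base 4 of each site, so after positions 52, 108.
Linear molecule, 2 cuts → 3 fragments:
  1–52 → 52 bp
  53–108 → 56 bp
  109–165 → 57 bp
Sorted largest to smallest: 57, 56, 52 bp.

57, 56, 52 bp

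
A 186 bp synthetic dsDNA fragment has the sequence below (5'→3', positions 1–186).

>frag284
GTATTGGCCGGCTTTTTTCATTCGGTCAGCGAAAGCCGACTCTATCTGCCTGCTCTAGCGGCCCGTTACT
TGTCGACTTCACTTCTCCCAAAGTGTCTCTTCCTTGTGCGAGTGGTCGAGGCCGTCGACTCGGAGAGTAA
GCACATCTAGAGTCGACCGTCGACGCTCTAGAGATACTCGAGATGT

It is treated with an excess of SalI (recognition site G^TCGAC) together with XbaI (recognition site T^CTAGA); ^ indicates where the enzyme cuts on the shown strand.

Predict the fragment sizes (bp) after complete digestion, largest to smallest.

SalI sites (GTCGAC) start at positions 72, 124, 152, 159.
SalI cuts after the first base of each site, so after positions 72, 124, 152, 159.
XbaI sites (TCTAGA) start at positions 146, 167.
XbaI cuts after the first base of each site, so after positions 146, 167.
Combined cut positions: 72, 124, 146, 152, 159, 167.
Linear molecule, 6 cuts → 7 fragments:
  1–72 → 72 bp
  73–124 → 52 bp
  125–146 → 22 bp
  147–152 → 6 bp
  153–159 → 7 bp
  160–167 → 8 bp
  168–186 → 19 bp
Sorted largest to smallest: 72, 52, 22, 19, 8, 7, 6 bp.

72, 52, 22, 19, 8, 7, 6 bp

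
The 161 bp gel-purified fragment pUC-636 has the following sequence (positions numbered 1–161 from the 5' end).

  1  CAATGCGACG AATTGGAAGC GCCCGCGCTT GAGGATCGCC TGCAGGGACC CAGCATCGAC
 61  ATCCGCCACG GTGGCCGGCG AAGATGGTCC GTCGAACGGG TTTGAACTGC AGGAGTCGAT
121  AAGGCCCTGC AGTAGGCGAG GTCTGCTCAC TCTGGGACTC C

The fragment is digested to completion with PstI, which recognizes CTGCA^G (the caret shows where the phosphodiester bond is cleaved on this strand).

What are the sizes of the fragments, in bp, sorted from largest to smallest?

PstI sites (CTGCAG) start at positions 40, 107, 127.
PstI cuts after base 5 of each site (before the last base), so after positions 44, 111, 131.
Linear molecule, 3 cuts → 4 fragments:
  1–44 → 44 bp
  45–111 → 67 bp
  112–131 → 20 bp
  132–161 → 30 bp
Sorted largest to smallest: 67, 44, 30, 20 bp.

67, 44, 30, 20 bp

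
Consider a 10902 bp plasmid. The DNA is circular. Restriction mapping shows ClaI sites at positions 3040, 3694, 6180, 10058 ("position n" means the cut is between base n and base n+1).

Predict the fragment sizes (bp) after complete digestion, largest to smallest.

Circular molecule, 4 cuts → 4 fragments:
  3694 − 3040 = 654 bp
  6180 − 3694 = 2486 bp
  10058 − 6180 = 3878 bp
  wrap: 10902 − 10058 + 3040 = 3884 bp
Sorted largest to smallest: 3884, 3878, 2486, 654 bp.

3884, 3878, 2486, 654 bp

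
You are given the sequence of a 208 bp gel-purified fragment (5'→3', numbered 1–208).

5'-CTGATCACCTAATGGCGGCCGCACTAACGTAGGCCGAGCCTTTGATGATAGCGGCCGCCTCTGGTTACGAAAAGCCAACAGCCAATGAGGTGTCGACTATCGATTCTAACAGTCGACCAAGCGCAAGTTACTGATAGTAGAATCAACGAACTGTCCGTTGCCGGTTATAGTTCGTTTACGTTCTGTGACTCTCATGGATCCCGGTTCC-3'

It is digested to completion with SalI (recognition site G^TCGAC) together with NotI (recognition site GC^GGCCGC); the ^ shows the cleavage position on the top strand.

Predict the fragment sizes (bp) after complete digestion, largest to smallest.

SalI sites (GTCGAC) start at positions 92, 112.
SalI cuts after the first base of each site, so after positions 92, 112.
NotI sites (GCGGCCGC) start at positions 15, 51.
NotI cuts after base 2 of each site, so after positions 16, 52.
Combined cut positions: 16, 52, 92, 112.
Linear molecule, 4 cuts → 5 fragments:
  1–16 → 16 bp
  17–52 → 36 bp
  53–92 → 40 bp
  93–112 → 20 bp
  113–208 → 96 bp
Sorted largest to smallest: 96, 40, 36, 20, 16 bp.

96, 40, 36, 20, 16 bp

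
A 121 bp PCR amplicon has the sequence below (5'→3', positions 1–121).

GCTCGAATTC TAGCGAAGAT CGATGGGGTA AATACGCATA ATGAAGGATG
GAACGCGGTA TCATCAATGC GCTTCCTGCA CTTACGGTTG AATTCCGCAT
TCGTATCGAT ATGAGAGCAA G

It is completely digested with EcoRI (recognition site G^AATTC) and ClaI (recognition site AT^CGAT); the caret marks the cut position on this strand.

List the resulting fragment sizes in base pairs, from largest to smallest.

70, 16, 15, 15, 5 bp

EcoRI sites (GAATTC) start at positions 5, 90.
EcoRI cuts after the first base of each site, so after positions 5, 90.
ClaI sites (ATCGAT) start at positions 19, 105.
ClaI cuts after base 2 of each site, so after positions 20, 106.
Combined cut positions: 5, 20, 90, 106.
Linear molecule, 4 cuts → 5 fragments:
  1–5 → 5 bp
  6–20 → 15 bp
  21–90 → 70 bp
  91–106 → 16 bp
  107–121 → 15 bp
Sorted largest to smallest: 70, 16, 15, 15, 5 bp.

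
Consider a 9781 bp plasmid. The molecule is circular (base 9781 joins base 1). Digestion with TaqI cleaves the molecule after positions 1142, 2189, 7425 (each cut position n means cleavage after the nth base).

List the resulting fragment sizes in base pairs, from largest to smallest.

Circular molecule, 3 cuts → 3 fragments:
  2189 − 1142 = 1047 bp
  7425 − 2189 = 5236 bp
  wrap: 9781 − 7425 + 1142 = 3498 bp
Sorted largest to smallest: 5236, 3498, 1047 bp.

5236, 3498, 1047 bp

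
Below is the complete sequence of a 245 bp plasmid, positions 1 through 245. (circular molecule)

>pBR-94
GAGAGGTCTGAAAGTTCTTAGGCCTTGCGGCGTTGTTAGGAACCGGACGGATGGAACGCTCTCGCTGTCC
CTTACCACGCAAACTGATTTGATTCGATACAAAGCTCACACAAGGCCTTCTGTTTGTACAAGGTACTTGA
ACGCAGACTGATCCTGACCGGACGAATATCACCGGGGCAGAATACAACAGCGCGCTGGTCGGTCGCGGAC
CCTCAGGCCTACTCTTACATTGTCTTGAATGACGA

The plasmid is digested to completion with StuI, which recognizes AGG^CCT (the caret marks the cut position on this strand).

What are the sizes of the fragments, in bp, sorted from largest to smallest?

StuI sites (AGGCCT) start at positions 20, 113, 215.
StuI cuts after base 3 of each site, so after positions 22, 115, 217.
Circular molecule, 3 cuts → 3 fragments:
  23–115 → 93 bp
  116–217 → 102 bp
  218–245 then 1–22 → 28 + 22 = 50 bp
Sorted largest to smallest: 102, 93, 50 bp.

102, 93, 50 bp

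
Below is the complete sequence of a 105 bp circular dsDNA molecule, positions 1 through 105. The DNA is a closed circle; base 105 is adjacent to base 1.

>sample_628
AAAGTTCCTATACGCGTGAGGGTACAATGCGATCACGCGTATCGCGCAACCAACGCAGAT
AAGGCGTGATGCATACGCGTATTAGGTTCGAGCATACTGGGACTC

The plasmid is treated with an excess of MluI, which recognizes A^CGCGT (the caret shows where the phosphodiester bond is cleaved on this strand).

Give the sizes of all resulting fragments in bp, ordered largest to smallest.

MluI sites (ACGCGT) start at positions 12, 35, 75.
MluI cuts after the first base of each site, so after positions 12, 35, 75.
Circular molecule, 3 cuts → 3 fragments:
  13–35 → 23 bp
  36–75 → 40 bp
  76–105 then 1–12 → 30 + 12 = 42 bp
Sorted largest to smallest: 42, 40, 23 bp.

42, 40, 23 bp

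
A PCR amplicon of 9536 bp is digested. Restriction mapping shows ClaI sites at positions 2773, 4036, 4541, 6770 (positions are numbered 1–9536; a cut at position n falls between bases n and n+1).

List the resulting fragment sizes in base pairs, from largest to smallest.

2773, 2766, 2229, 1263, 505 bp

Linear molecule, 4 cuts → 5 fragments:
  2773 − 0 = 2773 bp
  4036 − 2773 = 1263 bp
  4541 − 4036 = 505 bp
  6770 − 4541 = 2229 bp
  9536 − 6770 = 2766 bp
Sorted largest to smallest: 2773, 2766, 2229, 1263, 505 bp.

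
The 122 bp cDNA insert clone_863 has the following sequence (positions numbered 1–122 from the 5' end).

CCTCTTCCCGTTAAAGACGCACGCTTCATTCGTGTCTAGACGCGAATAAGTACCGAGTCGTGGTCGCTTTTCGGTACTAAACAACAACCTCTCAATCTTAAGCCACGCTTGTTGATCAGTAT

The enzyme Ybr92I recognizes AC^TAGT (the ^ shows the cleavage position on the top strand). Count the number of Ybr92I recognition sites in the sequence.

0

No occurrence of ACTAGT is present in the sequence.
Ybr92I does not cut: 0 sites.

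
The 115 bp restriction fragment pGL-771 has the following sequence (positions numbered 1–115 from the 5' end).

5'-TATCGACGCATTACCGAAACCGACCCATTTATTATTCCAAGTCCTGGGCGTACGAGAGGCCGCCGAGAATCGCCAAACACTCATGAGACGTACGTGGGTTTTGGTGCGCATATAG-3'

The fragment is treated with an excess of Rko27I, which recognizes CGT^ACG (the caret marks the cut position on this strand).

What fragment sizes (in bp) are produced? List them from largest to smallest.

Rko27I sites (CGTACG) start at positions 49, 89.
Rko27I cuts after base 3 of each site, so after positions 51, 91.
Linear molecule, 2 cuts → 3 fragments:
  1–51 → 51 bp
  52–91 → 40 bp
  92–115 → 24 bp
Sorted largest to smallest: 51, 40, 24 bp.

51, 40, 24 bp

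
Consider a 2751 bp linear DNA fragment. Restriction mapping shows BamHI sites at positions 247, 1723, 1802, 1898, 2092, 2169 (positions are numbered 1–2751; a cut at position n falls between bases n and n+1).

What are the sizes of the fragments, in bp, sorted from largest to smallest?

1476, 582, 247, 194, 96, 79, 77 bp

Linear molecule, 6 cuts → 7 fragments:
  247 − 0 = 247 bp
  1723 − 247 = 1476 bp
  1802 − 1723 = 79 bp
  1898 − 1802 = 96 bp
  2092 − 1898 = 194 bp
  2169 − 2092 = 77 bp
  2751 − 2169 = 582 bp
Sorted largest to smallest: 1476, 582, 247, 194, 96, 79, 77 bp.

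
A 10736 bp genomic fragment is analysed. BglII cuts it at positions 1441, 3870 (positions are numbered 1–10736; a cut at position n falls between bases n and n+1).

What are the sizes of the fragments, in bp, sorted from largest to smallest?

6866, 2429, 1441 bp

Linear molecule, 2 cuts → 3 fragments:
  1441 − 0 = 1441 bp
  3870 − 1441 = 2429 bp
  10736 − 3870 = 6866 bp
Sorted largest to smallest: 6866, 2429, 1441 bp.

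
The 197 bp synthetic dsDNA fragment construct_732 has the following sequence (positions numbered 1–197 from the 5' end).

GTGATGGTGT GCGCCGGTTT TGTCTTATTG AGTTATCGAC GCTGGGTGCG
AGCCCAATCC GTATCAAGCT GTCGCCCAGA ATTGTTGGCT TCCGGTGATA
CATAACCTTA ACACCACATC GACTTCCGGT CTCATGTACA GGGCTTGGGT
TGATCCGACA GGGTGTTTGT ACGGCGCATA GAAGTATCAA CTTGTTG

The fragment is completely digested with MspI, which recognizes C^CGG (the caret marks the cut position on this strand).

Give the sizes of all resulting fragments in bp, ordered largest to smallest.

78, 71, 34, 14 bp

MspI sites (CCGG) start at positions 14, 92, 126.
MspI cuts after the first base of each site, so after positions 14, 92, 126.
Linear molecule, 3 cuts → 4 fragments:
  1–14 → 14 bp
  15–92 → 78 bp
  93–126 → 34 bp
  127–197 → 71 bp
Sorted largest to smallest: 78, 71, 34, 14 bp.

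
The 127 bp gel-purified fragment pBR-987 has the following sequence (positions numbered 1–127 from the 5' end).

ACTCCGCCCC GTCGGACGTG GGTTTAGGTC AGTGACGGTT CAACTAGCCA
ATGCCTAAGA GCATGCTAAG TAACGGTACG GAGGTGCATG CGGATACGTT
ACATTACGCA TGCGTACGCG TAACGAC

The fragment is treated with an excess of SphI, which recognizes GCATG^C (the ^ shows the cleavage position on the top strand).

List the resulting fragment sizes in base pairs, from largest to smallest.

SphI sites (GCATGC) start at positions 61, 86, 108.
SphI cuts after base 5 of each site (before the last base), so after positions 65, 90, 112.
Linear molecule, 3 cuts → 4 fragments:
  1–65 → 65 bp
  66–90 → 25 bp
  91–112 → 22 bp
  113–127 → 15 bp
Sorted largest to smallest: 65, 25, 22, 15 bp.

65, 25, 22, 15 bp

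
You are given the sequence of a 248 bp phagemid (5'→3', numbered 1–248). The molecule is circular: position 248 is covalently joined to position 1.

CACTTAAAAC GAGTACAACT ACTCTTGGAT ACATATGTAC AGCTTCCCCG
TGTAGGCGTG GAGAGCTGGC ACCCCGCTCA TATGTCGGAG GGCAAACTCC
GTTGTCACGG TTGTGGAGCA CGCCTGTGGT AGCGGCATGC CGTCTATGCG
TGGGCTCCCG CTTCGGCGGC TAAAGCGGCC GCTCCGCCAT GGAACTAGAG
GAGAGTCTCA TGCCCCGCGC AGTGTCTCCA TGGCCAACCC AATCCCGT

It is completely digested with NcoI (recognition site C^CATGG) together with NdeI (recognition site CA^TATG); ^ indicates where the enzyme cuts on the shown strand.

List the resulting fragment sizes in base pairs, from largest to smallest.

NcoI sites (CCATGG) start at positions 187, 228.
NcoI cuts after the first base of each site, so after positions 187, 228.
NdeI sites (CATATG) start at positions 32, 79.
NdeI cuts after base 2 of each site, so after positions 33, 80.
Combined cut positions: 33, 80, 187, 228.
Circular molecule, 4 cuts → 4 fragments:
  34–80 → 47 bp
  81–187 → 107 bp
  188–228 → 41 bp
  229–248 then 1–33 → 20 + 33 = 53 bp
Sorted largest to smallest: 107, 53, 47, 41 bp.

107, 53, 47, 41 bp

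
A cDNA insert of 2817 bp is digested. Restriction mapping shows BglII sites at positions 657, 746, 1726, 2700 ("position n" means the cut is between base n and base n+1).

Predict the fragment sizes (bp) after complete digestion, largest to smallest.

980, 974, 657, 117, 89 bp

Linear molecule, 4 cuts → 5 fragments:
  657 − 0 = 657 bp
  746 − 657 = 89 bp
  1726 − 746 = 980 bp
  2700 − 1726 = 974 bp
  2817 − 2700 = 117 bp
Sorted largest to smallest: 980, 974, 657, 117, 89 bp.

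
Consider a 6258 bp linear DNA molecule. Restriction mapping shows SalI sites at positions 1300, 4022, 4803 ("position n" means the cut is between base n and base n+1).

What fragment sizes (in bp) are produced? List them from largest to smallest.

2722, 1455, 1300, 781 bp

Linear molecule, 3 cuts → 4 fragments:
  1300 − 0 = 1300 bp
  4022 − 1300 = 2722 bp
  4803 − 4022 = 781 bp
  6258 − 4803 = 1455 bp
Sorted largest to smallest: 2722, 1455, 1300, 781 bp.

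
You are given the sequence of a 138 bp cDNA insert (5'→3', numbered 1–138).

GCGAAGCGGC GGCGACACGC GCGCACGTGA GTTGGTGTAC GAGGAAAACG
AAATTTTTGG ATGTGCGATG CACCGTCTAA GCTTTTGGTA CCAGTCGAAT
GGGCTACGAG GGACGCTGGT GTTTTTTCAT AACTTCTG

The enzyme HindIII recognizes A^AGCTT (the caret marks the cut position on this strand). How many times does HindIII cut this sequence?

1

AAGCTT occurs starting at position 79.
HindIII cuts at 1 site.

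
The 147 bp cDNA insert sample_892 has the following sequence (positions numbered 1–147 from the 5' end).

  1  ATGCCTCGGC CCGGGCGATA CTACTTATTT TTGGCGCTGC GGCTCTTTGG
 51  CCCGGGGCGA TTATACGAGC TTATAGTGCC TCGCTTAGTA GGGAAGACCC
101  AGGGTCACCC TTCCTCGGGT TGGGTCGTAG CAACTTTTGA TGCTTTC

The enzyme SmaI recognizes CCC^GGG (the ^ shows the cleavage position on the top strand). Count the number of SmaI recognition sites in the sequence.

2

CCCGGG occurs starting at positions 10, 51.
SmaI cuts at 2 sites.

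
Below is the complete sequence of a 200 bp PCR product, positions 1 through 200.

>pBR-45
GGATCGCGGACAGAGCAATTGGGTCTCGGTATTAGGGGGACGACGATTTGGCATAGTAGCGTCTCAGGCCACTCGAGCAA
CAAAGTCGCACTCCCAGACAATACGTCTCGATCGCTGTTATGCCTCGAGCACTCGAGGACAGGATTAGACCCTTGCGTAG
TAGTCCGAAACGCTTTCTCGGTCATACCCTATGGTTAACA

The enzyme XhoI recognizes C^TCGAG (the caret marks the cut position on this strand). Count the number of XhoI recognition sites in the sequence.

CTCGAG occurs starting at positions 72, 124, 132.
XhoI cuts at 3 sites.

3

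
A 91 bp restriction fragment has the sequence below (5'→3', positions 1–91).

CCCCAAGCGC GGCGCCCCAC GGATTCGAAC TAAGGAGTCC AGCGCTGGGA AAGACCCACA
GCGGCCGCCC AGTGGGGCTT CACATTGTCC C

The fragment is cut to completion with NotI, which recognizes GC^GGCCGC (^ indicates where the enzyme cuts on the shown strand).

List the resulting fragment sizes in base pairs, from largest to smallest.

62, 29 bp

The NotI site (GCGGCCGC) starts at position 61.
NotI cuts after base 2 of each site, so after position 62.
Linear molecule, 1 cut → 2 fragments:
  1–62 → 62 bp
  63–91 → 29 bp
Sorted largest to smallest: 62, 29 bp.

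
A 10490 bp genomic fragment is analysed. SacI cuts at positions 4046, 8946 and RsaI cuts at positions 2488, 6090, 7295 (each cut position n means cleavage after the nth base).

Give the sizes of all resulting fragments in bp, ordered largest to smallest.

2488, 2044, 1651, 1558, 1544, 1205 bp

Combined cut positions (sorted): 2488, 4046, 6090, 7295, 8946.
Linear molecule, 5 cuts → 6 fragments:
  2488 − 0 = 2488 bp
  4046 − 2488 = 1558 bp
  6090 − 4046 = 2044 bp
  7295 − 6090 = 1205 bp
  8946 − 7295 = 1651 bp
  10490 − 8946 = 1544 bp
Sorted largest to smallest: 2488, 2044, 1651, 1558, 1544, 1205 bp.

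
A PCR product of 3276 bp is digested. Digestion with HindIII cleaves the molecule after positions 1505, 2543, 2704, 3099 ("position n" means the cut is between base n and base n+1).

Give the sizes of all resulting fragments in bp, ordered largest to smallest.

Linear molecule, 4 cuts → 5 fragments:
  1505 − 0 = 1505 bp
  2543 − 1505 = 1038 bp
  2704 − 2543 = 161 bp
  3099 − 2704 = 395 bp
  3276 − 3099 = 177 bp
Sorted largest to smallest: 1505, 1038, 395, 177, 161 bp.

1505, 1038, 395, 177, 161 bp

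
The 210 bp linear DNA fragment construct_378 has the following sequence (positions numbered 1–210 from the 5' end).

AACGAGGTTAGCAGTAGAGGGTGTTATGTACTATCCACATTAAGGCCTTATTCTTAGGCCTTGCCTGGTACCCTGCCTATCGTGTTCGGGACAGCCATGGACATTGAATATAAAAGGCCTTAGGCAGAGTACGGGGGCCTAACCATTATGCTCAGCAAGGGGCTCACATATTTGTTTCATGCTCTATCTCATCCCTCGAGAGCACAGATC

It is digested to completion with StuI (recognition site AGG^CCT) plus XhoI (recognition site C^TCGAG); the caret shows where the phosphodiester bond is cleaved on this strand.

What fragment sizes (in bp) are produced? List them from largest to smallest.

StuI sites (AGGCCT) start at positions 43, 56, 115.
StuI cuts after base 3 of each site, so after positions 45, 58, 117.
The XhoI site (CTCGAG) starts at position 195.
XhoI cuts after the first base of each site, so after position 195.
Combined cut positions: 45, 58, 117, 195.
Linear molecule, 4 cuts → 5 fragments:
  1–45 → 45 bp
  46–58 → 13 bp
  59–117 → 59 bp
  118–195 → 78 bp
  196–210 → 15 bp
Sorted largest to smallest: 78, 59, 45, 15, 13 bp.

78, 59, 45, 15, 13 bp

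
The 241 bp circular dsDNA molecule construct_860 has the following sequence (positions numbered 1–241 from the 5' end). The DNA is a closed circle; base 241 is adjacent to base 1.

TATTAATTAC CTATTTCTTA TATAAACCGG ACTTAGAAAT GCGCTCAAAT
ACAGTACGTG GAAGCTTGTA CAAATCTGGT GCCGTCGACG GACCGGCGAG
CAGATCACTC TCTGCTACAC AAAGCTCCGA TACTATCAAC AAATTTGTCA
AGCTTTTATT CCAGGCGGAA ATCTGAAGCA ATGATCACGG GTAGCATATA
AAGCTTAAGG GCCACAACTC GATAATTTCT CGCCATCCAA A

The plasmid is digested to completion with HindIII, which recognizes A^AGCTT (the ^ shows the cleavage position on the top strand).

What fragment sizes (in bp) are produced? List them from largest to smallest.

102, 88, 51 bp

HindIII sites (AAGCTT) start at positions 62, 150, 201.
HindIII cuts after the first base of each site, so after positions 62, 150, 201.
Circular molecule, 3 cuts → 3 fragments:
  63–150 → 88 bp
  151–201 → 51 bp
  202–241 then 1–62 → 40 + 62 = 102 bp
Sorted largest to smallest: 102, 88, 51 bp.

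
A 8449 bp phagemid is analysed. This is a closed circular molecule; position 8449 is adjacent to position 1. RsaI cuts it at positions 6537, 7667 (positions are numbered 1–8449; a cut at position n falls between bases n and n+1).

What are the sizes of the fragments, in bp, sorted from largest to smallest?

Circular molecule, 2 cuts → 2 fragments:
  7667 − 6537 = 1130 bp
  wrap: 8449 − 7667 + 6537 = 7319 bp
Sorted largest to smallest: 7319, 1130 bp.

7319, 1130 bp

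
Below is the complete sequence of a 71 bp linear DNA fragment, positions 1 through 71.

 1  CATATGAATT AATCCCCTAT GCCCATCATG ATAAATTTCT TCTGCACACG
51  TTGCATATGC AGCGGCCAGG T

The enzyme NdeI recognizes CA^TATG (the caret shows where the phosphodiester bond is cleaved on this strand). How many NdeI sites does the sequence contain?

2

CATATG occurs starting at positions 1, 54.
NdeI cuts at 2 sites.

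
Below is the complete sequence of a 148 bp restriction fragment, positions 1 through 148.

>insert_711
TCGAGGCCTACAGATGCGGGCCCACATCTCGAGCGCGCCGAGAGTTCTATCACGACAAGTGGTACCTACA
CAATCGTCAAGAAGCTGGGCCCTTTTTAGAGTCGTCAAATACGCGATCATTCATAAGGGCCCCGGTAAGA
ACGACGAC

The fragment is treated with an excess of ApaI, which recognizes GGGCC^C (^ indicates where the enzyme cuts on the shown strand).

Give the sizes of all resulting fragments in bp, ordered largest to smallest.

ApaI sites (GGGCCC) start at positions 18, 87, 127.
ApaI cuts after base 5 of each site (before the last base), so after positions 22, 91, 131.
Linear molecule, 3 cuts → 4 fragments:
  1–22 → 22 bp
  23–91 → 69 bp
  92–131 → 40 bp
  132–148 → 17 bp
Sorted largest to smallest: 69, 40, 22, 17 bp.

69, 40, 22, 17 bp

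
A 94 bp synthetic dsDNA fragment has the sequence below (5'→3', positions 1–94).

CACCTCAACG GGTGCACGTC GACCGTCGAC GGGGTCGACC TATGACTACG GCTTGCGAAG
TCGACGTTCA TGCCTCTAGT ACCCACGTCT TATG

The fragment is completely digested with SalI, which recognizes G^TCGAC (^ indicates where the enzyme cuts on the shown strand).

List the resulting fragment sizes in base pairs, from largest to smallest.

34, 26, 18, 9, 7 bp

SalI sites (GTCGAC) start at positions 18, 25, 34, 60.
SalI cuts after the first base of each site, so after positions 18, 25, 34, 60.
Linear molecule, 4 cuts → 5 fragments:
  1–18 → 18 bp
  19–25 → 7 bp
  26–34 → 9 bp
  35–60 → 26 bp
  61–94 → 34 bp
Sorted largest to smallest: 34, 26, 18, 9, 7 bp.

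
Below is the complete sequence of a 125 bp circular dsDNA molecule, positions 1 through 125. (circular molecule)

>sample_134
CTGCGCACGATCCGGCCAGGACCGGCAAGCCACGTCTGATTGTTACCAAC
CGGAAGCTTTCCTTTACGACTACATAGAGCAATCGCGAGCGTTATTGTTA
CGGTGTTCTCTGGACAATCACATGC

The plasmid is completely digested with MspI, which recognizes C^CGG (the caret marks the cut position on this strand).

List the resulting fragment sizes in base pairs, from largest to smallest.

87, 28, 10 bp

MspI sites (CCGG) start at positions 12, 22, 50.
MspI cuts after the first base of each site, so after positions 12, 22, 50.
Circular molecule, 3 cuts → 3 fragments:
  13–22 → 10 bp
  23–50 → 28 bp
  51–125 then 1–12 → 75 + 12 = 87 bp
Sorted largest to smallest: 87, 28, 10 bp.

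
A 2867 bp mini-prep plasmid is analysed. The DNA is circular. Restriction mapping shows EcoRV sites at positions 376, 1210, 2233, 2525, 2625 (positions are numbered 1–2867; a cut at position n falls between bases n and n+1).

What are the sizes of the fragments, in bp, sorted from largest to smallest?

1023, 834, 618, 292, 100 bp

Circular molecule, 5 cuts → 5 fragments:
  1210 − 376 = 834 bp
  2233 − 1210 = 1023 bp
  2525 − 2233 = 292 bp
  2625 − 2525 = 100 bp
  wrap: 2867 − 2625 + 376 = 618 bp
Sorted largest to smallest: 1023, 834, 618, 292, 100 bp.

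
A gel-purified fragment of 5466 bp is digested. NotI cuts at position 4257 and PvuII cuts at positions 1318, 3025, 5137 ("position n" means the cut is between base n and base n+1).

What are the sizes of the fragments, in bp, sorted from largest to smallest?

Combined cut positions (sorted): 1318, 3025, 4257, 5137.
Linear molecule, 4 cuts → 5 fragments:
  1318 − 0 = 1318 bp
  3025 − 1318 = 1707 bp
  4257 − 3025 = 1232 bp
  5137 − 4257 = 880 bp
  5466 − 5137 = 329 bp
Sorted largest to smallest: 1707, 1318, 1232, 880, 329 bp.

1707, 1318, 1232, 880, 329 bp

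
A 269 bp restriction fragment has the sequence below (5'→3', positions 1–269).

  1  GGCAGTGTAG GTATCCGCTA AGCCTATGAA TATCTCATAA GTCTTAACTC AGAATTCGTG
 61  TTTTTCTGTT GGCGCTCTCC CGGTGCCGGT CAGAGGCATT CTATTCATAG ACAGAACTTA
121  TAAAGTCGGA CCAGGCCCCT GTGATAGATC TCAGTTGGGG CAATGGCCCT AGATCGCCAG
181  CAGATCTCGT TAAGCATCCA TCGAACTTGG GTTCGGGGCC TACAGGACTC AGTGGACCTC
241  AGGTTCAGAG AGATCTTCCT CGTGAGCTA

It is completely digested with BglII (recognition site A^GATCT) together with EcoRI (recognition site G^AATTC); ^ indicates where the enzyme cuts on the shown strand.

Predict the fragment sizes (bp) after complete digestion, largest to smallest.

94, 69, 52, 36, 18 bp

BglII sites (AGATCT) start at positions 146, 182, 251.
BglII cuts after the first base of each site, so after positions 146, 182, 251.
The EcoRI site (GAATTC) starts at position 52.
EcoRI cuts after the first base of each site, so after position 52.
Combined cut positions: 52, 146, 182, 251.
Linear molecule, 4 cuts → 5 fragments:
  1–52 → 52 bp
  53–146 → 94 bp
  147–182 → 36 bp
  183–251 → 69 bp
  252–269 → 18 bp
Sorted largest to smallest: 94, 69, 52, 36, 18 bp.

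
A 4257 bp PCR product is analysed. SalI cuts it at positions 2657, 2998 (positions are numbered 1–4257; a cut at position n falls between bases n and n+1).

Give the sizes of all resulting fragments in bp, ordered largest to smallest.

2657, 1259, 341 bp

Linear molecule, 2 cuts → 3 fragments:
  2657 − 0 = 2657 bp
  2998 − 2657 = 341 bp
  4257 − 2998 = 1259 bp
Sorted largest to smallest: 2657, 1259, 341 bp.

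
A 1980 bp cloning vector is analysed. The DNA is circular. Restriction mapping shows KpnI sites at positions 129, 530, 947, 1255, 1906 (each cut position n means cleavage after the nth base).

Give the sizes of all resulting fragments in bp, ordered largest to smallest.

Circular molecule, 5 cuts → 5 fragments:
  530 − 129 = 401 bp
  947 − 530 = 417 bp
  1255 − 947 = 308 bp
  1906 − 1255 = 651 bp
  wrap: 1980 − 1906 + 129 = 203 bp
Sorted largest to smallest: 651, 417, 401, 308, 203 bp.

651, 417, 401, 308, 203 bp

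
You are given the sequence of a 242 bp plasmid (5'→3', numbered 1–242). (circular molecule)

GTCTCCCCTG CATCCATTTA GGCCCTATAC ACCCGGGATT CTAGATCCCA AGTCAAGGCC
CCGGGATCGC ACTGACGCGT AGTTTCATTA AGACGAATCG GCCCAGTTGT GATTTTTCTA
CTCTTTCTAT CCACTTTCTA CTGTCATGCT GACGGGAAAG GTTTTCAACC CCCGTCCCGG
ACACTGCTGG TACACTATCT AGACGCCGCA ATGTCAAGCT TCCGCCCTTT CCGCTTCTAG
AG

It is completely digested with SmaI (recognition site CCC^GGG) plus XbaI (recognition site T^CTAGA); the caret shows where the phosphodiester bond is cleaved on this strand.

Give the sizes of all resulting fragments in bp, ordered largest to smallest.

136, 40, 38, 22, 6 bp

SmaI sites (CCCGGG) start at positions 32, 60.
SmaI cuts after base 3 of each site, so after positions 34, 62.
XbaI sites (TCTAGA) start at positions 40, 198, 236.
XbaI cuts after the first base of each site, so after positions 40, 198, 236.
Combined cut positions: 34, 40, 62, 198, 236.
Circular molecule, 5 cuts → 5 fragments:
  35–40 → 6 bp
  41–62 → 22 bp
  63–198 → 136 bp
  199–236 → 38 bp
  237–242 then 1–34 → 6 + 34 = 40 bp
Sorted largest to smallest: 136, 40, 38, 22, 6 bp.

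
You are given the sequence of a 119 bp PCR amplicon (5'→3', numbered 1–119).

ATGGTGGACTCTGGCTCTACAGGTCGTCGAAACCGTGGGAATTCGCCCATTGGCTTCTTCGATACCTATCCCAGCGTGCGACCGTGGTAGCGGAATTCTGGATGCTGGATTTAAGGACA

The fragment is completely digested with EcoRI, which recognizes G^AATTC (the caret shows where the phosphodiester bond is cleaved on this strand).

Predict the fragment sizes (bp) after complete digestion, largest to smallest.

EcoRI sites (GAATTC) start at positions 39, 93.
EcoRI cuts after the first base of each site, so after positions 39, 93.
Linear molecule, 2 cuts → 3 fragments:
  1–39 → 39 bp
  40–93 → 54 bp
  94–119 → 26 bp
Sorted largest to smallest: 54, 39, 26 bp.

54, 39, 26 bp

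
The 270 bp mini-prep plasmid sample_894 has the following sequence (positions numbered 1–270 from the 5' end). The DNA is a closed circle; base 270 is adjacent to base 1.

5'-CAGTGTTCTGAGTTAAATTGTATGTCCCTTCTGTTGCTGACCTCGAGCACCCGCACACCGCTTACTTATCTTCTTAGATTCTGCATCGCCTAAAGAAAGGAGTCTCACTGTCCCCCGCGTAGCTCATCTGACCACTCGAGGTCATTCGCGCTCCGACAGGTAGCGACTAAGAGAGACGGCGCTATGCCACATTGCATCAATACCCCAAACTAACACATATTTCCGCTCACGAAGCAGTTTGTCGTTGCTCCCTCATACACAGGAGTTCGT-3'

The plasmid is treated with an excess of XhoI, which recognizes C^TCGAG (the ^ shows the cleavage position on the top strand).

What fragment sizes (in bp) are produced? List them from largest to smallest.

XhoI sites (CTCGAG) start at positions 42, 135.
XhoI cuts after the first base of each site, so after positions 42, 135.
Circular molecule, 2 cuts → 2 fragments:
  43–135 → 93 bp
  136–270 then 1–42 → 135 + 42 = 177 bp
Sorted largest to smallest: 177, 93 bp.

177, 93 bp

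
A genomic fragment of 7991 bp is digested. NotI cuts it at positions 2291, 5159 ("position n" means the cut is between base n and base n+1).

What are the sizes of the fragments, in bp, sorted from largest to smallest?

Linear molecule, 2 cuts → 3 fragments:
  2291 − 0 = 2291 bp
  5159 − 2291 = 2868 bp
  7991 − 5159 = 2832 bp
Sorted largest to smallest: 2868, 2832, 2291 bp.

2868, 2832, 2291 bp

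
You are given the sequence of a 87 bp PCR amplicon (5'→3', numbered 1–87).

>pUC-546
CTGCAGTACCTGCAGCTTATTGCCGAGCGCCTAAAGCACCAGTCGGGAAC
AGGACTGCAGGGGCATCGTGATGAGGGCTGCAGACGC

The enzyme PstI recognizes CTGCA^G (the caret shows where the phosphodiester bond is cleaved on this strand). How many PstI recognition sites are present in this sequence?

4

CTGCAG occurs starting at positions 1, 10, 55, 78.
PstI cuts at 4 sites.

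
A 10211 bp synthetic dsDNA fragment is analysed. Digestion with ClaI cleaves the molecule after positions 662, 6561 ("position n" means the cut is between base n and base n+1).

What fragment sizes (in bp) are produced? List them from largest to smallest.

5899, 3650, 662 bp

Linear molecule, 2 cuts → 3 fragments:
  662 − 0 = 662 bp
  6561 − 662 = 5899 bp
  10211 − 6561 = 3650 bp
Sorted largest to smallest: 5899, 3650, 662 bp.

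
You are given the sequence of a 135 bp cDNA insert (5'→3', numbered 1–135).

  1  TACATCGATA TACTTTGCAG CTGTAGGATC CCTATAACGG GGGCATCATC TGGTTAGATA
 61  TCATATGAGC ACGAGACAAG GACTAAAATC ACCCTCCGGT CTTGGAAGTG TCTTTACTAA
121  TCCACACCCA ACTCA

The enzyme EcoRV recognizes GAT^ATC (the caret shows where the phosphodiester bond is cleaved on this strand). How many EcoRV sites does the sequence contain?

1

GATATC occurs starting at position 57.
EcoRV cuts at 1 site.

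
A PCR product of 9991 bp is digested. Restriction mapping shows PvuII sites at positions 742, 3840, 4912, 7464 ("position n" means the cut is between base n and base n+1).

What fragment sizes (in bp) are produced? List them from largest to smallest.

Linear molecule, 4 cuts → 5 fragments:
  742 − 0 = 742 bp
  3840 − 742 = 3098 bp
  4912 − 3840 = 1072 bp
  7464 − 4912 = 2552 bp
  9991 − 7464 = 2527 bp
Sorted largest to smallest: 3098, 2552, 2527, 1072, 742 bp.

3098, 2552, 2527, 1072, 742 bp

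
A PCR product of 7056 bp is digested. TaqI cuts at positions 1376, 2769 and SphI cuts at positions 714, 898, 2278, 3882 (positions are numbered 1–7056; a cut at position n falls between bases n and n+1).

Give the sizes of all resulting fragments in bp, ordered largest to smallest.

3174, 1113, 902, 714, 491, 478, 184 bp

Combined cut positions (sorted): 714, 898, 1376, 2278, 2769, 3882.
Linear molecule, 6 cuts → 7 fragments:
  714 − 0 = 714 bp
  898 − 714 = 184 bp
  1376 − 898 = 478 bp
  2278 − 1376 = 902 bp
  2769 − 2278 = 491 bp
  3882 − 2769 = 1113 bp
  7056 − 3882 = 3174 bp
Sorted largest to smallest: 3174, 1113, 902, 714, 491, 478, 184 bp.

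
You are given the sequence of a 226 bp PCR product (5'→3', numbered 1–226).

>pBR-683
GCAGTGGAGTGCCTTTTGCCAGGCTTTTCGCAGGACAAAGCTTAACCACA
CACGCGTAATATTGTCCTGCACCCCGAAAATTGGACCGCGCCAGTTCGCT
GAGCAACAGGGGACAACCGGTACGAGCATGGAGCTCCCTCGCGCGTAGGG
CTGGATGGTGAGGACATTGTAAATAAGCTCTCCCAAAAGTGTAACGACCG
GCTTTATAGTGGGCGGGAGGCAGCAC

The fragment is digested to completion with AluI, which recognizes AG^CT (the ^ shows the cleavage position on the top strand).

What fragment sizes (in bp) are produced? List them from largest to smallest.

AluI sites (AGCT) start at positions 39, 132, 176.
AluI cuts after base 2 of each site, so after positions 40, 133, 177.
Linear molecule, 3 cuts → 4 fragments:
  1–40 → 40 bp
  41–133 → 93 bp
  134–177 → 44 bp
  178–226 → 49 bp
Sorted largest to smallest: 93, 49, 44, 40 bp.

93, 49, 44, 40 bp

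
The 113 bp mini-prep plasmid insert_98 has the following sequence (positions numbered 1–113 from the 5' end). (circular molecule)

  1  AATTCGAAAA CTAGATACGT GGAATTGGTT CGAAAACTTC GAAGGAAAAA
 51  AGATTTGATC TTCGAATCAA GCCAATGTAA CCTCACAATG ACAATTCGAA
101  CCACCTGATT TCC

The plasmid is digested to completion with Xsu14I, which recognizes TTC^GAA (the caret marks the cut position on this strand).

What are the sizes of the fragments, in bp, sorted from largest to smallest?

Xsu14I sites (TTCGAA) start at positions 3, 29, 38, 61, 95.
Xsu14I cuts after base 3 of each site, so after positions 5, 31, 40, 63, 97.
Circular molecule, 5 cuts → 5 fragments:
  6–31 → 26 bp
  32–40 → 9 bp
  41–63 → 23 bp
  64–97 → 34 bp
  98–113 then 1–5 → 16 + 5 = 21 bp
Sorted largest to smallest: 34, 26, 23, 21, 9 bp.

34, 26, 23, 21, 9 bp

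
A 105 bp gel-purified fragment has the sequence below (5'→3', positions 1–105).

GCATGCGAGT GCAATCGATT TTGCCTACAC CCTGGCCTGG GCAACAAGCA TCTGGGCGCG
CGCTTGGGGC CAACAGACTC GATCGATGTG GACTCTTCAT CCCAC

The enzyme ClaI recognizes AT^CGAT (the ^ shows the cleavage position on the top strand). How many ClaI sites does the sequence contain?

ATCGAT occurs starting at positions 14, 82.
ClaI cuts at 2 sites.

2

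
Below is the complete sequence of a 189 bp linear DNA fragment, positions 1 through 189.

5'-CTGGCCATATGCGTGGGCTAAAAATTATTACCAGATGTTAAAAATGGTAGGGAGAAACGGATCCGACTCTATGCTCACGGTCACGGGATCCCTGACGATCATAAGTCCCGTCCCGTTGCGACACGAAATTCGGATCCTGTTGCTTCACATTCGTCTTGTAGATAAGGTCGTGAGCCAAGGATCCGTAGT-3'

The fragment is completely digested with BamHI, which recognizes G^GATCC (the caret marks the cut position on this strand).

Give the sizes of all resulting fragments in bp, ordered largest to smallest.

59, 47, 46, 27, 10 bp

BamHI sites (GGATCC) start at positions 59, 86, 132, 179.
BamHI cuts after the first base of each site, so after positions 59, 86, 132, 179.
Linear molecule, 4 cuts → 5 fragments:
  1–59 → 59 bp
  60–86 → 27 bp
  87–132 → 46 bp
  133–179 → 47 bp
  180–189 → 10 bp
Sorted largest to smallest: 59, 47, 46, 27, 10 bp.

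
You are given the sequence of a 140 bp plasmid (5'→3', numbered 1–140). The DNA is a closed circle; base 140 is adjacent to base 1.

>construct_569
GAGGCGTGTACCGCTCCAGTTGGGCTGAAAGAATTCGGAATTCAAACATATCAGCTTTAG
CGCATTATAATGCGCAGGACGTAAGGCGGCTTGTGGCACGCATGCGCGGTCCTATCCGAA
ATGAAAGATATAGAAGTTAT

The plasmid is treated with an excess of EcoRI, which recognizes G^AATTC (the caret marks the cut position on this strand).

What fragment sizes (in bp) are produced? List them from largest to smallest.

133, 7 bp

EcoRI sites (GAATTC) start at positions 31, 38.
EcoRI cuts after the first base of each site, so after positions 31, 38.
Circular molecule, 2 cuts → 2 fragments:
  32–38 → 7 bp
  39–140 then 1–31 → 102 + 31 = 133 bp
Sorted largest to smallest: 133, 7 bp.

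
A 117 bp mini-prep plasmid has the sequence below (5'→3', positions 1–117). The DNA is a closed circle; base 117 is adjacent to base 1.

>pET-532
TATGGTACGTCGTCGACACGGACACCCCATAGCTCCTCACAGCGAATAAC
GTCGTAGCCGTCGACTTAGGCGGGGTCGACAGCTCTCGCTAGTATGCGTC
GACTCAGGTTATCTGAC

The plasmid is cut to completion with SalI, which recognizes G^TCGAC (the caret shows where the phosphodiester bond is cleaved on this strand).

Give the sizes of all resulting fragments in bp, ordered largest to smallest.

48, 31, 23, 15 bp

SalI sites (GTCGAC) start at positions 12, 60, 75, 98.
SalI cuts after the first base of each site, so after positions 12, 60, 75, 98.
Circular molecule, 4 cuts → 4 fragments:
  13–60 → 48 bp
  61–75 → 15 bp
  76–98 → 23 bp
  99–117 then 1–12 → 19 + 12 = 31 bp
Sorted largest to smallest: 48, 31, 23, 15 bp.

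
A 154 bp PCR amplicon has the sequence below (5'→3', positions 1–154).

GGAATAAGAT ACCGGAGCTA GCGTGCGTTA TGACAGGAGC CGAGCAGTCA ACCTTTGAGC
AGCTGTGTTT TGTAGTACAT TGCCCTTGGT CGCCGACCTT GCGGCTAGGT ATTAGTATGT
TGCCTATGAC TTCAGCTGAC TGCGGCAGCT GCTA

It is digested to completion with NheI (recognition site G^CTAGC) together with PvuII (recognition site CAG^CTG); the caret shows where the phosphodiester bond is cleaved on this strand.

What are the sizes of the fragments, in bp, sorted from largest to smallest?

The NheI site (GCTAGC) starts at position 17.
NheI cuts after the first base of each site, so after position 17.
PvuII sites (CAGCTG) start at positions 60, 133, 146.
PvuII cuts after base 3 of each site, so after positions 62, 135, 148.
Combined cut positions: 17, 62, 135, 148.
Linear molecule, 4 cuts → 5 fragments:
  1–17 → 17 bp
  18–62 → 45 bp
  63–135 → 73 bp
  136–148 → 13 bp
  149–154 → 6 bp
Sorted largest to smallest: 73, 45, 17, 13, 6 bp.

73, 45, 17, 13, 6 bp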